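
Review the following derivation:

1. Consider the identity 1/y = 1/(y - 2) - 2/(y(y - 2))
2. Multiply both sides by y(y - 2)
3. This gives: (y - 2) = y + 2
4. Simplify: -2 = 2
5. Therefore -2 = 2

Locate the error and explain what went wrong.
Step 3: This gives: (y - 2) = y + 2

Step 3 makes a sign error when clearing denominators. Multiplying -2/(y(y - 2)) by y(y - 2) gives -2, not +2. The correct result is (y - 2) = y - 2, which is trivially true, not (y - 2) = y + 2. (Step 1 is a valid identity: 1/(y - 2) - 2/(y(y - 2)) = (y - 2)/(y(y - 2)) = 1/y.)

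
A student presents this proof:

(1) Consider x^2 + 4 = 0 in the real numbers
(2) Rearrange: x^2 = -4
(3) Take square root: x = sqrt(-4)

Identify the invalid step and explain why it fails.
Step 3: Take square root: x = sqrt(-4)

Step 3 takes the square root of -4, which is negative. In the real number system, the square root of a negative number is undefined. The equation x^2 + 4 = 0 has no real solutions. Square roots of negative numbers only exist in the complex numbers.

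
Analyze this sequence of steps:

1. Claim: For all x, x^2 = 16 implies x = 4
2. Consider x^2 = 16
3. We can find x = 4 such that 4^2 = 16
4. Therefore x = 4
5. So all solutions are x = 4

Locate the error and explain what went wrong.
Step 4: Therefore x = 4

Step 4 incorrectly concludes that x = 4 is the only solution. The proof shows that x = 4 is A solution (existence), but does not show it is the ONLY solution (uniqueness). In fact, x = -4 is also a solution since (-4)^2 = 16. Finding one solution doesn't prove there are no others.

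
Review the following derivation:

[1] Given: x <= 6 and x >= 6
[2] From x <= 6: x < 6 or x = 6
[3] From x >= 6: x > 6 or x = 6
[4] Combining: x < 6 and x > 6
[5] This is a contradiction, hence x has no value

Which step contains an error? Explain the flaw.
Step 4: Combining: x < 6 and x > 6

Step 4 incorrectly combines the conditions. From x <= 6 and x >= 6, the intersection is x = 6. The error treats the 'or' cases as 'and' requirements. The correct conclusion is that x = 6 is the unique solution, not that no solution exists.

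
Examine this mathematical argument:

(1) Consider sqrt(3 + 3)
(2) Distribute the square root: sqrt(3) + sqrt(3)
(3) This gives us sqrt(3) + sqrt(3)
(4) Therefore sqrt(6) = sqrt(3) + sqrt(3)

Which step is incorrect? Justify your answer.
Step 2: Distribute the square root: sqrt(3) + sqrt(3)

Step 2 incorrectly 'distributes' the square root over addition. The square root function does not distribute: sqrt(a + b) ≠ sqrt(a) + sqrt(b). In fact, sqrt(3 + 3) = sqrt(6) ≈ 2.4495, while sqrt(3) + sqrt(3) ≈ 3.4641.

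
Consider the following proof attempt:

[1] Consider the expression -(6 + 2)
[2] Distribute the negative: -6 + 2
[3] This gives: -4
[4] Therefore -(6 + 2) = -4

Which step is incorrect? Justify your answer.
Step 2: Distribute the negative: -6 + 2

Step 2 incorrectly distributes the negative sign. The correct distribution is -(6 + 2) = -6 - 2 = -8. The negative must be applied to both terms, not just the first. The error treats -(6 + 2) as -6 + 2, which equals -4 instead of -8.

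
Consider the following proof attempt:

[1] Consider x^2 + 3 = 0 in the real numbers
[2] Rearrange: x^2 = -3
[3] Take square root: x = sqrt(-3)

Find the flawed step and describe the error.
Step 3: Take square root: x = sqrt(-3)

Step 3 takes the square root of -3, which is negative. In the real number system, the square root of a negative number is undefined. The equation x^2 + 3 = 0 has no real solutions. Square roots of negative numbers only exist in the complex numbers.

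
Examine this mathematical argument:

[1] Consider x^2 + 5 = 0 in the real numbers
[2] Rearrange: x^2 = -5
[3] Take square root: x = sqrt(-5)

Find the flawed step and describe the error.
Step 3: Take square root: x = sqrt(-5)

Step 3 takes the square root of -5, which is negative. In the real number system, the square root of a negative number is undefined. The equation x^2 + 5 = 0 has no real solutions. Square roots of negative numbers only exist in the complex numbers.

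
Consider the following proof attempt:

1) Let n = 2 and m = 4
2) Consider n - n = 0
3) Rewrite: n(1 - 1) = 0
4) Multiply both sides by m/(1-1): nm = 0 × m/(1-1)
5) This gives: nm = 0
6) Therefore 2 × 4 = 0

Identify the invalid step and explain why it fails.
Step 4: Multiply both sides by m/(1-1): nm = 0 × m/(1-1)

Step 4 multiplies both sides by m/(1-1). However, 1-1 = 0, so this is multiplication by m/0, which is undefined. We cannot multiply by an undefined expression.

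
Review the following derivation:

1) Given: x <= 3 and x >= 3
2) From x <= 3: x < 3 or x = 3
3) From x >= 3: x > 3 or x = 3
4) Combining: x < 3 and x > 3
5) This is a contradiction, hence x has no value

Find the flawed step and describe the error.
Step 4: Combining: x < 3 and x > 3

Step 4 incorrectly combines the conditions. From x <= 3 and x >= 3, the intersection is x = 3. The error treats the 'or' cases as 'and' requirements. The correct conclusion is that x = 3 is the unique solution, not that no solution exists.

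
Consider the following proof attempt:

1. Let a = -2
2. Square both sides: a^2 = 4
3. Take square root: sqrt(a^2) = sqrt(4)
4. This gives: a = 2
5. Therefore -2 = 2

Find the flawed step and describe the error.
Step 4: This gives: a = 2

Step 4 incorrectly states that sqrt(a^2) = a. The correct identity is sqrt(a^2) = |a|. Since a = -2 < 0, we have sqrt(a^2) = |-2| = 2, not a = -2.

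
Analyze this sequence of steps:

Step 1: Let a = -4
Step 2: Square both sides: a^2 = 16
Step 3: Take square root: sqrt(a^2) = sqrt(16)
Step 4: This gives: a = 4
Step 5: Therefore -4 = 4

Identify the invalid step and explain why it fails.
Step 4: This gives: a = 4

Step 4 incorrectly states that sqrt(a^2) = a. The correct identity is sqrt(a^2) = |a|. Since a = -4 < 0, we have sqrt(a^2) = |-4| = 4, not a = -4.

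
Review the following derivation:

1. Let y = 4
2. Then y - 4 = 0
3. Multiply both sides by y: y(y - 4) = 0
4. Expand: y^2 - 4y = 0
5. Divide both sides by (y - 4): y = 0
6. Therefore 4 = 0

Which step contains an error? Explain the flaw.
Step 5: Divide both sides by (y - 4): y = 0

Step 5 divides both sides by (y - 4). However, since y = 4, we have (y - 4) = 0. Division by zero is undefined, making this step invalid.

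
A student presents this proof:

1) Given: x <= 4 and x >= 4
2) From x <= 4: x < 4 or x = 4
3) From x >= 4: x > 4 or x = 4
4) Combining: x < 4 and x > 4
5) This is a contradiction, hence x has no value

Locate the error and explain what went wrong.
Step 4: Combining: x < 4 and x > 4

Step 4 incorrectly combines the conditions. From x <= 4 and x >= 4, the intersection is x = 4. The error treats the 'or' cases as 'and' requirements. The correct conclusion is that x = 4 is the unique solution, not that no solution exists.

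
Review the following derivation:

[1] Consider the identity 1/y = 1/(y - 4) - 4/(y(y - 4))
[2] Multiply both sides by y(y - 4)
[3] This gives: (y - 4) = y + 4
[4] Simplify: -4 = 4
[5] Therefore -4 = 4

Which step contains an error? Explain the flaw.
Step 3: This gives: (y - 4) = y + 4

Step 3 makes a sign error when clearing denominators. Multiplying -4/(y(y - 4)) by y(y - 4) gives -4, not +4. The correct result is (y - 4) = y - 4, which is trivially true, not (y - 4) = y + 4. (Step 1 is a valid identity: 1/(y - 4) - 4/(y(y - 4)) = (y - 4)/(y(y - 4)) = 1/y.)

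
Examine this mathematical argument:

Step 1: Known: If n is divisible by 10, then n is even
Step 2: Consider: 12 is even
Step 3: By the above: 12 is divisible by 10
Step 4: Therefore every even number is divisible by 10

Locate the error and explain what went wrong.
Step 3: By the above: 12 is divisible by 10

Step 3 commits the fallacy of affirming the consequent. The known fact 'divisible by 10 → even' does NOT imply 'even → divisible by 10'. That would be the converse, which is false. For example, 12 is even but 12 ÷ 10 = 1.20, which is not an integer.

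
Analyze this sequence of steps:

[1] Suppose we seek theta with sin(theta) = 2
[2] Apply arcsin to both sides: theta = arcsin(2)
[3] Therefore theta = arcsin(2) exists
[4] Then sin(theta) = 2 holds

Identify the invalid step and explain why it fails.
Step 2: Apply arcsin to both sides: theta = arcsin(2)

Step 2 applies arcsin to 2. However, arcsin(x) is only defined for x in [-1, 1] because sin(theta) can only produce values in that range. Since |2| > 1, arcsin(2) is undefined. There is no angle whose sine equals 2.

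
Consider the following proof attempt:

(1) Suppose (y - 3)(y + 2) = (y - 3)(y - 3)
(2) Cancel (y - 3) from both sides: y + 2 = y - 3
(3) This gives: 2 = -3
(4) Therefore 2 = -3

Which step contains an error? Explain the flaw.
Step 2: Cancel (y - 3) from both sides: y + 2 = y - 3

Step 2 cancels (y - 3) from both sides. This is only valid if (y - 3) ≠ 0, i.e., y ≠ 3. When y = 3, both sides equal zero regardless of the other factors. The correct approach requires considering y = 3 as a separate case.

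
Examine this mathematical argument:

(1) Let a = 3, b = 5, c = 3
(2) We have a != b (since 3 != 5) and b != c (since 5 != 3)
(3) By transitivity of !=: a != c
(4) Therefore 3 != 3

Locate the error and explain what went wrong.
Step 3: By transitivity of !=: a != c

Step 3 incorrectly applies transitivity to the '!=' relation. Transitivity states: if a R b and b R c, then a R c. However, '!=' is not transitive. Counterexample: 3 != 5 and 5 != 3, but 3 = 3 (both equal 3). Transitivity holds for relations like <, <=, =, but not for !=.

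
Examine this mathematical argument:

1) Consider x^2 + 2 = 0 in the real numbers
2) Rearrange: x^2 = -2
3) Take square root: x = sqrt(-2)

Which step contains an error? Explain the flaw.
Step 3: Take square root: x = sqrt(-2)

Step 3 takes the square root of -2, which is negative. In the real number system, the square root of a negative number is undefined. The equation x^2 + 2 = 0 has no real solutions. Square roots of negative numbers only exist in the complex numbers.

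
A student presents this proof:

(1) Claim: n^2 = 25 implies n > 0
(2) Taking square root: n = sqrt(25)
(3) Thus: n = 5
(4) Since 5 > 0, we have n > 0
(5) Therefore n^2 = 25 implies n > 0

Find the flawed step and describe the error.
Step 2: Taking square root: n = sqrt(25)

Step 2 takes the square root and assumes the positive root only. The equation n^2 = 25 actually has two solutions: n = 5 and n = -5. The proof silently assumes n > 0 without justification, then uses this assumption to conclude n > 0, which is circular. The counterexample n = -5 shows the claim is false.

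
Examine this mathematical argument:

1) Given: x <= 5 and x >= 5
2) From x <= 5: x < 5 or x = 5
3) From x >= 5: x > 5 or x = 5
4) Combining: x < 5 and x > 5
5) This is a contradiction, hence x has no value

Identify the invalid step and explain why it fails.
Step 4: Combining: x < 5 and x > 5

Step 4 incorrectly combines the conditions. From x <= 5 and x >= 5, the intersection is x = 5. The error treats the 'or' cases as 'and' requirements. The correct conclusion is that x = 5 is the unique solution, not that no solution exists.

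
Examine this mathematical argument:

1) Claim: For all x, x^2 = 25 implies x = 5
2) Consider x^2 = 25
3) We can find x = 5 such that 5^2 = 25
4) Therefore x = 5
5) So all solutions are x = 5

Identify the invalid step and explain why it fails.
Step 4: Therefore x = 5

Step 4 incorrectly concludes that x = 5 is the only solution. The proof shows that x = 5 is A solution (existence), but does not show it is the ONLY solution (uniqueness). In fact, x = -5 is also a solution since (-5)^2 = 25. Finding one solution doesn't prove there are no others.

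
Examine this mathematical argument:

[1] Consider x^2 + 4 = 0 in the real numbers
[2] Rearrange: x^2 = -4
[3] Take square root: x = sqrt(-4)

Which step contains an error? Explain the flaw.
Step 3: Take square root: x = sqrt(-4)

Step 3 takes the square root of -4, which is negative. In the real number system, the square root of a negative number is undefined. The equation x^2 + 4 = 0 has no real solutions. Square roots of negative numbers only exist in the complex numbers.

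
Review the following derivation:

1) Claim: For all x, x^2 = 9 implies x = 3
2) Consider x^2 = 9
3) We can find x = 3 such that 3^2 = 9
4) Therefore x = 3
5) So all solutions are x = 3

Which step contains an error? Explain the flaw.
Step 4: Therefore x = 3

Step 4 incorrectly concludes that x = 3 is the only solution. The proof shows that x = 3 is A solution (existence), but does not show it is the ONLY solution (uniqueness). In fact, x = -3 is also a solution since (-3)^2 = 9. Finding one solution doesn't prove there are no others.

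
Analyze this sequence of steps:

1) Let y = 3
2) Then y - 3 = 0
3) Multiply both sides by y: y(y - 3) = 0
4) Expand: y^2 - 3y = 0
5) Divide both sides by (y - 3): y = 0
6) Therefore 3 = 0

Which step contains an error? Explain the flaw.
Step 5: Divide both sides by (y - 3): y = 0

Step 5 divides both sides by (y - 3). However, since y = 3, we have (y - 3) = 0. Division by zero is undefined, making this step invalid.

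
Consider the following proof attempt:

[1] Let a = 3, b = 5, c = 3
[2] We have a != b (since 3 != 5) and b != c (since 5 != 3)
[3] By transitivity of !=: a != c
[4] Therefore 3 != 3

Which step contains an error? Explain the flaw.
Step 3: By transitivity of !=: a != c

Step 3 incorrectly applies transitivity to the '!=' relation. Transitivity states: if a R b and b R c, then a R c. However, '!=' is not transitive. Counterexample: 3 != 5 and 5 != 3, but 3 = 3 (both equal 3). Transitivity holds for relations like <, <=, =, but not for !=.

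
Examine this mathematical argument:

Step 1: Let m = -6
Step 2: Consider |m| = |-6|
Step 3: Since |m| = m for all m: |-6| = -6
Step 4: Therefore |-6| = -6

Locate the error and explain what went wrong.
Step 3: Since |m| = m for all m: |-6| = -6

Step 3 incorrectly states that |m| = m for all m. The correct definition is |m| = m when m >= 0, and |m| = -m when m < 0. Since -6 < 0, we have |-6| = -(-6) = 6, not -6.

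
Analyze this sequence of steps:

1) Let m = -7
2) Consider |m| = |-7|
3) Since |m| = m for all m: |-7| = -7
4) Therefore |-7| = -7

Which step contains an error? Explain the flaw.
Step 3: Since |m| = m for all m: |-7| = -7

Step 3 incorrectly states that |m| = m for all m. The correct definition is |m| = m when m >= 0, and |m| = -m when m < 0. Since -7 < 0, we have |-7| = -(-7) = 7, not -7.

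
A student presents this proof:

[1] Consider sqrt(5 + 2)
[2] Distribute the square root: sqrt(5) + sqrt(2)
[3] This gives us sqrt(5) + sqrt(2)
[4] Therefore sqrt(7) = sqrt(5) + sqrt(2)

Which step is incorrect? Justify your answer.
Step 2: Distribute the square root: sqrt(5) + sqrt(2)

Step 2 incorrectly 'distributes' the square root over addition. The square root function does not distribute: sqrt(a + b) ≠ sqrt(a) + sqrt(b). In fact, sqrt(5 + 2) = sqrt(7) ≈ 2.6458, while sqrt(5) + sqrt(2) ≈ 3.6503.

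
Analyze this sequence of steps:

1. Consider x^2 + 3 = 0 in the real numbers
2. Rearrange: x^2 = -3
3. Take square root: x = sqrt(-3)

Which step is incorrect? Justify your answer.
Step 3: Take square root: x = sqrt(-3)

Step 3 takes the square root of -3, which is negative. In the real number system, the square root of a negative number is undefined. The equation x^2 + 3 = 0 has no real solutions. Square roots of negative numbers only exist in the complex numbers.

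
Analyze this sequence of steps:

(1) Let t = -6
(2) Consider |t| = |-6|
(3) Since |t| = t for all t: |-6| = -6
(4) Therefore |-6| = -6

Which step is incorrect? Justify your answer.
Step 3: Since |t| = t for all t: |-6| = -6

Step 3 incorrectly states that |t| = t for all t. The correct definition is |t| = t when t >= 0, and |t| = -t when t < 0. Since -6 < 0, we have |-6| = -(-6) = 6, not -6.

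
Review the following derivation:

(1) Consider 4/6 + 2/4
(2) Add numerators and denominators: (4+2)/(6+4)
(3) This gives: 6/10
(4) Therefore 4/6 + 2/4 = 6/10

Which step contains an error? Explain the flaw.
Step 2: Add numerators and denominators: (4+2)/(6+4)

Step 2 incorrectly adds fractions by separately adding numerators and denominators. This is wrong. The correct method requires a common denominator: 4/6 + 2/4 = (4×4 + 2×6)/(6×4) = 28/24 = 7/6. The method used gives 6/10, which is different.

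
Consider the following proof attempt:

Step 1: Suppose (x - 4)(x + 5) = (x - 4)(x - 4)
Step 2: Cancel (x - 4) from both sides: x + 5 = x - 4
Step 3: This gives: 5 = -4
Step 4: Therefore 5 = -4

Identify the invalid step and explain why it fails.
Step 2: Cancel (x - 4) from both sides: x + 5 = x - 4

Step 2 cancels (x - 4) from both sides. This is only valid if (x - 4) ≠ 0, i.e., x ≠ 4. When x = 4, both sides equal zero regardless of the other factors. The correct approach requires considering x = 4 as a separate case.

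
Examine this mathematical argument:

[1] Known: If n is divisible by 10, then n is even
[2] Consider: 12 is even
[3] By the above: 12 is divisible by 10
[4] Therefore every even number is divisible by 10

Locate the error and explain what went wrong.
Step 3: By the above: 12 is divisible by 10

Step 3 commits the fallacy of affirming the consequent. The known fact 'divisible by 10 → even' does NOT imply 'even → divisible by 10'. That would be the converse, which is false. For example, 12 is even but 12 ÷ 10 = 1.20, which is not an integer.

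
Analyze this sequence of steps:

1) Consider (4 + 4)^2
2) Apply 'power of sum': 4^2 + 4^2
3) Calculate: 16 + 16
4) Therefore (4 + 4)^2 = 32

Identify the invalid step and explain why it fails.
Step 2: Apply 'power of sum': 4^2 + 4^2

Step 2 incorrectly applies a non-existent rule '(a+b)^n = a^n + b^n'. This is false in general. The correct expansion uses the binomial theorem. The actual value is (4 + 4)^2 = 8^2 = 64, not 32.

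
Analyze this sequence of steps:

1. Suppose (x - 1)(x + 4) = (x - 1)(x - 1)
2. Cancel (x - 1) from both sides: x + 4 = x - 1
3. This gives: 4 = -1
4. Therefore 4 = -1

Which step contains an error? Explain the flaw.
Step 2: Cancel (x - 1) from both sides: x + 4 = x - 1

Step 2 cancels (x - 1) from both sides. This is only valid if (x - 1) ≠ 0, i.e., x ≠ 1. When x = 1, both sides equal zero regardless of the other factors. The correct approach requires considering x = 1 as a separate case.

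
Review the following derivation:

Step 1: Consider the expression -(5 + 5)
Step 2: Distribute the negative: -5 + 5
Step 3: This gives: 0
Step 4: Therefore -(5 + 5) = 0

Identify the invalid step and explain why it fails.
Step 2: Distribute the negative: -5 + 5

Step 2 incorrectly distributes the negative sign. The correct distribution is -(5 + 5) = -5 - 5 = -10. The negative must be applied to both terms, not just the first. The error treats -(5 + 5) as -5 + 5, which equals 0 instead of -10.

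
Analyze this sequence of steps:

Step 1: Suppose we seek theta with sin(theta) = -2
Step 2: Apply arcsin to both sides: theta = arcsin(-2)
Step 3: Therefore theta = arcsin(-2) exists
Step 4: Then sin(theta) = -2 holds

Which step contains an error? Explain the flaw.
Step 2: Apply arcsin to both sides: theta = arcsin(-2)

Step 2 applies arcsin to -2. However, arcsin(x) is only defined for x in [-1, 1] because sin(theta) can only produce values in that range. Since |-2| > 1, arcsin(-2) is undefined. There is no angle whose sine equals -2.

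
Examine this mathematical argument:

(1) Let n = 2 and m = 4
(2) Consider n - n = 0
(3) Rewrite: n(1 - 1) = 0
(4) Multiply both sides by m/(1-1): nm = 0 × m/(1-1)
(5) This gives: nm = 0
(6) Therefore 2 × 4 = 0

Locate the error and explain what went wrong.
Step 4: Multiply both sides by m/(1-1): nm = 0 × m/(1-1)

Step 4 multiplies both sides by m/(1-1). However, 1-1 = 0, so this is multiplication by m/0, which is undefined. We cannot multiply by an undefined expression.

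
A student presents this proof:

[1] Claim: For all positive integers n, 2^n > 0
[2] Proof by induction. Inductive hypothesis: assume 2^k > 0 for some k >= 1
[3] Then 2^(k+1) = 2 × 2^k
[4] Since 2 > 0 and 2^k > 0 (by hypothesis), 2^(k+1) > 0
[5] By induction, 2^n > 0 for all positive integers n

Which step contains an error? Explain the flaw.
Step 5: By induction, 2^n > 0 for all positive integers n

Step 5 concludes the proof by induction, but no base case was ever established. A valid induction proof requires: (1) a base case proving 2^1 > 0, and (2) an inductive step showing IF 2^k > 0 THEN 2^(k+1) > 0. Steps 2-4 correctly establish the inductive step, but without the base case the conclusion in step 5 does not follow.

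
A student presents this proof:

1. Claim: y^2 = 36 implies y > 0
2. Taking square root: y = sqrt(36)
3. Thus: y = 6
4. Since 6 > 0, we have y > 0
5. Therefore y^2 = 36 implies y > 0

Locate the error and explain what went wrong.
Step 2: Taking square root: y = sqrt(36)

Step 2 takes the square root and assumes the positive root only. The equation y^2 = 36 actually has two solutions: y = 6 and y = -6. The proof silently assumes y > 0 without justification, then uses this assumption to conclude y > 0, which is circular. The counterexample y = -6 shows the claim is false.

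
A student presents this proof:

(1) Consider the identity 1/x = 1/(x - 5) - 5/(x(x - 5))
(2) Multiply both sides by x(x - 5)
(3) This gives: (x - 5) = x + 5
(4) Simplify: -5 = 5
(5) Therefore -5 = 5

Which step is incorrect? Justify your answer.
Step 3: This gives: (x - 5) = x + 5

Step 3 makes a sign error when clearing denominators. Multiplying -5/(x(x - 5)) by x(x - 5) gives -5, not +5. The correct result is (x - 5) = x - 5, which is trivially true, not (x - 5) = x + 5. (Step 1 is a valid identity: 1/(x - 5) - 5/(x(x - 5)) = (x - 5)/(x(x - 5)) = 1/x.)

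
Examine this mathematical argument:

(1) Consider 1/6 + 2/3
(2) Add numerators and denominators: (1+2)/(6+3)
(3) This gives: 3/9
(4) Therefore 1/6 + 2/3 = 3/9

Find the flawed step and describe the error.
Step 2: Add numerators and denominators: (1+2)/(6+3)

Step 2 incorrectly adds fractions by separately adding numerators and denominators. This is wrong. The correct method requires a common denominator: 1/6 + 2/3 = (1×3 + 2×6)/(6×3) = 15/18 = 5/6. The method used gives 3/9, which is different.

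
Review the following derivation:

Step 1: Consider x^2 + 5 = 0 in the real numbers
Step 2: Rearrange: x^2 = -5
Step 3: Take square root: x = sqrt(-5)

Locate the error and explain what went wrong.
Step 3: Take square root: x = sqrt(-5)

Step 3 takes the square root of -5, which is negative. In the real number system, the square root of a negative number is undefined. The equation x^2 + 5 = 0 has no real solutions. Square roots of negative numbers only exist in the complex numbers.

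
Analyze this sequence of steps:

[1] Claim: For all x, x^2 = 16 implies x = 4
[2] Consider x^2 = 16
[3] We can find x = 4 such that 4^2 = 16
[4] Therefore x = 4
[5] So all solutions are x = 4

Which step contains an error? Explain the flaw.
Step 4: Therefore x = 4

Step 4 incorrectly concludes that x = 4 is the only solution. The proof shows that x = 4 is A solution (existence), but does not show it is the ONLY solution (uniqueness). In fact, x = -4 is also a solution since (-4)^2 = 16. Finding one solution doesn't prove there are no others.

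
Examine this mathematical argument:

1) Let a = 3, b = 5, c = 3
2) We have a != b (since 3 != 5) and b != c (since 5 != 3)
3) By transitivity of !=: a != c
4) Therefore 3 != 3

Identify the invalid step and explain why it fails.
Step 3: By transitivity of !=: a != c

Step 3 incorrectly applies transitivity to the '!=' relation. Transitivity states: if a R b and b R c, then a R c. However, '!=' is not transitive. Counterexample: 3 != 5 and 5 != 3, but 3 = 3 (both equal 3). Transitivity holds for relations like <, <=, =, but not for !=.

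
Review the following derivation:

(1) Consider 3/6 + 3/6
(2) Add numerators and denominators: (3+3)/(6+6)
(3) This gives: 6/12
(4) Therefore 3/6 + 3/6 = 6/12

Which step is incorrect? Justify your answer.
Step 2: Add numerators and denominators: (3+3)/(6+6)

Step 2 incorrectly adds fractions by separately adding numerators and denominators. This is wrong. The correct method requires a common denominator: 3/6 + 3/6 = (3×6 + 3×6)/(6×6) = 36/36 = 1. The method used gives 6/12, which is different.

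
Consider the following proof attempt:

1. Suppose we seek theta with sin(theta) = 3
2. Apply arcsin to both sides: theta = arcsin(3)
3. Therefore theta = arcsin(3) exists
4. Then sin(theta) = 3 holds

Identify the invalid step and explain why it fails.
Step 2: Apply arcsin to both sides: theta = arcsin(3)

Step 2 applies arcsin to 3. However, arcsin(x) is only defined for x in [-1, 1] because sin(theta) can only produce values in that range. Since |3| > 1, arcsin(3) is undefined. There is no angle whose sine equals 3.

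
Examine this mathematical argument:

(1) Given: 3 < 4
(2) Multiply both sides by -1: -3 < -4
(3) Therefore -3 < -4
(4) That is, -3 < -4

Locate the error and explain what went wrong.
Step 2: Multiply both sides by -1: -3 < -4

Step 2 multiplies both sides by -1 but fails to reverse the inequality sign. When multiplying (or dividing) an inequality by a negative number, the direction must be reversed. Since 3 < 4, we should get -3 > -4, i.e., -3 > -4.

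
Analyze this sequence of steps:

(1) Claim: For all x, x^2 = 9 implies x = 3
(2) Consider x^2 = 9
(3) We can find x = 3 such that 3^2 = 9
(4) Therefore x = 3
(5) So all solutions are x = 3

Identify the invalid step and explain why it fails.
Step 4: Therefore x = 3

Step 4 incorrectly concludes that x = 3 is the only solution. The proof shows that x = 3 is A solution (existence), but does not show it is the ONLY solution (uniqueness). In fact, x = -3 is also a solution since (-3)^2 = 9. Finding one solution doesn't prove there are no others.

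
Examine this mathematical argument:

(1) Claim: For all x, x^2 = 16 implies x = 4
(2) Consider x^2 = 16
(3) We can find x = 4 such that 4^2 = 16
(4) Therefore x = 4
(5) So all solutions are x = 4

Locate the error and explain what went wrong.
Step 4: Therefore x = 4

Step 4 incorrectly concludes that x = 4 is the only solution. The proof shows that x = 4 is A solution (existence), but does not show it is the ONLY solution (uniqueness). In fact, x = -4 is also a solution since (-4)^2 = 16. Finding one solution doesn't prove there are no others.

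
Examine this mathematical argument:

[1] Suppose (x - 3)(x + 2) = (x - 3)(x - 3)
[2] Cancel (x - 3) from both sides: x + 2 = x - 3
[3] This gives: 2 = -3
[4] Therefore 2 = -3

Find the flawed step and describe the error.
Step 2: Cancel (x - 3) from both sides: x + 2 = x - 3

Step 2 cancels (x - 3) from both sides. This is only valid if (x - 3) ≠ 0, i.e., x ≠ 3. When x = 3, both sides equal zero regardless of the other factors. The correct approach requires considering x = 3 as a separate case.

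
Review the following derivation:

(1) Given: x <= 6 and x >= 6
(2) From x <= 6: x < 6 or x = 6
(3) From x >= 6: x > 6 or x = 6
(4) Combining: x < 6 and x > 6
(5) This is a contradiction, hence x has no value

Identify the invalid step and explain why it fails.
Step 4: Combining: x < 6 and x > 6

Step 4 incorrectly combines the conditions. From x <= 6 and x >= 6, the intersection is x = 6. The error treats the 'or' cases as 'and' requirements. The correct conclusion is that x = 6 is the unique solution, not that no solution exists.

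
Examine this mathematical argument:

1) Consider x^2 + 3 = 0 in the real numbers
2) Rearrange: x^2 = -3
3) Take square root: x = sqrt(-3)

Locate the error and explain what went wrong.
Step 3: Take square root: x = sqrt(-3)

Step 3 takes the square root of -3, which is negative. In the real number system, the square root of a negative number is undefined. The equation x^2 + 3 = 0 has no real solutions. Square roots of negative numbers only exist in the complex numbers.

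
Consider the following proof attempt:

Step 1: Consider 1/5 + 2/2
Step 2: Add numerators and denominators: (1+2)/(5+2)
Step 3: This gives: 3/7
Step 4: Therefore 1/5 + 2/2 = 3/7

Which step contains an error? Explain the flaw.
Step 2: Add numerators and denominators: (1+2)/(5+2)

Step 2 incorrectly adds fractions by separately adding numerators and denominators. This is wrong. The correct method requires a common denominator: 1/5 + 2/2 = (1×2 + 2×5)/(5×2) = 12/10 = 6/5. The method used gives 3/7, which is different.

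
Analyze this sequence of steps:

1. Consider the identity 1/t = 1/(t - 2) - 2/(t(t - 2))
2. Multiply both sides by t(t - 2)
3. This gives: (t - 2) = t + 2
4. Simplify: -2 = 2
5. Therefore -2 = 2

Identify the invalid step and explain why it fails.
Step 3: This gives: (t - 2) = t + 2

Step 3 makes a sign error when clearing denominators. Multiplying -2/(t(t - 2)) by t(t - 2) gives -2, not +2. The correct result is (t - 2) = t - 2, which is trivially true, not (t - 2) = t + 2. (Step 1 is a valid identity: 1/(t - 2) - 2/(t(t - 2)) = (t - 2)/(t(t - 2)) = 1/t.)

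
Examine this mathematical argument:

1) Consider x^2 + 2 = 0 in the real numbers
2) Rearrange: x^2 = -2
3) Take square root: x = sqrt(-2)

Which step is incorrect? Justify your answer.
Step 3: Take square root: x = sqrt(-2)

Step 3 takes the square root of -2, which is negative. In the real number system, the square root of a negative number is undefined. The equation x^2 + 2 = 0 has no real solutions. Square roots of negative numbers only exist in the complex numbers.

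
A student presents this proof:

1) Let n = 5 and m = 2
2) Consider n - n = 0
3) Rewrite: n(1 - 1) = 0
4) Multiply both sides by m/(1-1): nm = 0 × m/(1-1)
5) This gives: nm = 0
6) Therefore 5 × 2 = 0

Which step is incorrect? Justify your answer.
Step 4: Multiply both sides by m/(1-1): nm = 0 × m/(1-1)

Step 4 multiplies both sides by m/(1-1). However, 1-1 = 0, so this is multiplication by m/0, which is undefined. We cannot multiply by an undefined expression.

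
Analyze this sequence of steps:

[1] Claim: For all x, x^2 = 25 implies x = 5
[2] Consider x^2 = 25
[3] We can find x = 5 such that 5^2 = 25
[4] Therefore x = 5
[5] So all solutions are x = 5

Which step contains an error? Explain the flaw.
Step 4: Therefore x = 5

Step 4 incorrectly concludes that x = 5 is the only solution. The proof shows that x = 5 is A solution (existence), but does not show it is the ONLY solution (uniqueness). In fact, x = -5 is also a solution since (-5)^2 = 25. Finding one solution doesn't prove there are no others.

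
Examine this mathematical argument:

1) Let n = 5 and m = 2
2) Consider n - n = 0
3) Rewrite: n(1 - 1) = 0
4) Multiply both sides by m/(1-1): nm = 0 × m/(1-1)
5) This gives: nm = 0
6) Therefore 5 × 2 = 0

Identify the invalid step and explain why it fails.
Step 4: Multiply both sides by m/(1-1): nm = 0 × m/(1-1)

Step 4 multiplies both sides by m/(1-1). However, 1-1 = 0, so this is multiplication by m/0, which is undefined. We cannot multiply by an undefined expression.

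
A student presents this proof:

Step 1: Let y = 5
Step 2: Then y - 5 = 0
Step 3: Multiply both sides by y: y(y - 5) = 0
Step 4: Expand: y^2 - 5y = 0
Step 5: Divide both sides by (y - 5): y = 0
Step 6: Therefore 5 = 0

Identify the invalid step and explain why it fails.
Step 5: Divide both sides by (y - 5): y = 0

Step 5 divides both sides by (y - 5). However, since y = 5, we have (y - 5) = 0. Division by zero is undefined, making this step invalid.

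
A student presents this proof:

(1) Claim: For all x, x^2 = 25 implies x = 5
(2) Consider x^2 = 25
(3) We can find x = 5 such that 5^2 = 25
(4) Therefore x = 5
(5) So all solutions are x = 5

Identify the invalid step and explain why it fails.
Step 4: Therefore x = 5

Step 4 incorrectly concludes that x = 5 is the only solution. The proof shows that x = 5 is A solution (existence), but does not show it is the ONLY solution (uniqueness). In fact, x = -5 is also a solution since (-5)^2 = 25. Finding one solution doesn't prove there are no others.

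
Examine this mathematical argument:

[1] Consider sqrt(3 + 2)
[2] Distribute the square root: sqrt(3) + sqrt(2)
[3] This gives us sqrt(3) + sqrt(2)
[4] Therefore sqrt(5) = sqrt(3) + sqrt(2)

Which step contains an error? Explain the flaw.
Step 2: Distribute the square root: sqrt(3) + sqrt(2)

Step 2 incorrectly 'distributes' the square root over addition. The square root function does not distribute: sqrt(a + b) ≠ sqrt(a) + sqrt(b). In fact, sqrt(3 + 2) = sqrt(5) ≈ 2.2361, while sqrt(3) + sqrt(2) ≈ 3.1463.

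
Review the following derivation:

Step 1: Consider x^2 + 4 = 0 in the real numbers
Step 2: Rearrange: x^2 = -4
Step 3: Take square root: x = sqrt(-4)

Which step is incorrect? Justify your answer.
Step 3: Take square root: x = sqrt(-4)

Step 3 takes the square root of -4, which is negative. In the real number system, the square root of a negative number is undefined. The equation x^2 + 4 = 0 has no real solutions. Square roots of negative numbers only exist in the complex numbers.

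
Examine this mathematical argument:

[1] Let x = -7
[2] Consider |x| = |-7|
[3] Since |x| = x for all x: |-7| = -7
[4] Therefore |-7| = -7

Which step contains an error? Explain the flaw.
Step 3: Since |x| = x for all x: |-7| = -7

Step 3 incorrectly states that |x| = x for all x. The correct definition is |x| = x when x >= 0, and |x| = -x when x < 0. Since -7 < 0, we have |-7| = -(-7) = 7, not -7.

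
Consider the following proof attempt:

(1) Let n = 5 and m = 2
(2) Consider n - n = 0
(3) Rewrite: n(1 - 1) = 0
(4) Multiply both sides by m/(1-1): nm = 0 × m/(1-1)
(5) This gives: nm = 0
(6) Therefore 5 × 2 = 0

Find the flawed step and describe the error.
Step 4: Multiply both sides by m/(1-1): nm = 0 × m/(1-1)

Step 4 multiplies both sides by m/(1-1). However, 1-1 = 0, so this is multiplication by m/0, which is undefined. We cannot multiply by an undefined expression.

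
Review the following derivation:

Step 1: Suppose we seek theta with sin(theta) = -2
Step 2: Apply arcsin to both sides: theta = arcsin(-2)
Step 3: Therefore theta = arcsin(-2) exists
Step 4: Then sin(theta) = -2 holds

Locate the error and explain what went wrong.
Step 2: Apply arcsin to both sides: theta = arcsin(-2)

Step 2 applies arcsin to -2. However, arcsin(x) is only defined for x in [-1, 1] because sin(theta) can only produce values in that range. Since |-2| > 1, arcsin(-2) is undefined. There is no angle whose sine equals -2.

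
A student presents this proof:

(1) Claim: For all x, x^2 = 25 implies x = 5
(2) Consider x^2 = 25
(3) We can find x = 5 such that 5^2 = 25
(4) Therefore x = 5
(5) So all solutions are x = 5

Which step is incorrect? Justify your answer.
Step 4: Therefore x = 5

Step 4 incorrectly concludes that x = 5 is the only solution. The proof shows that x = 5 is A solution (existence), but does not show it is the ONLY solution (uniqueness). In fact, x = -5 is also a solution since (-5)^2 = 25. Finding one solution doesn't prove there are no others.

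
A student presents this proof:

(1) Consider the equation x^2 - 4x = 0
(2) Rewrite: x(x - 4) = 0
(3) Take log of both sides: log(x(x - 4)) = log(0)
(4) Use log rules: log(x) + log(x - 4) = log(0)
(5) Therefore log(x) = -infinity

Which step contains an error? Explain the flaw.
Step 3: Take log of both sides: log(x(x - 4)) = log(0)

Step 3 takes the logarithm of both sides, resulting in log(0) on the right side. The logarithm is only defined for positive numbers; log(0) is undefined (approaches negative infinity). This operation is invalid.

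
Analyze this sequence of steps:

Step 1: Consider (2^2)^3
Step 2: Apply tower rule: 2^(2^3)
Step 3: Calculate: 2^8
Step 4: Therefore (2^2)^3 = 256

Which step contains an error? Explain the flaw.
Step 2: Apply tower rule: 2^(2^3)

Step 2 incorrectly states that (a^b)^c = a^(b^c). The correct rule is (a^b)^c = a^(b×c). The actual value is (2^2)^3 = 2^6 = 64, not 2^8 = 256.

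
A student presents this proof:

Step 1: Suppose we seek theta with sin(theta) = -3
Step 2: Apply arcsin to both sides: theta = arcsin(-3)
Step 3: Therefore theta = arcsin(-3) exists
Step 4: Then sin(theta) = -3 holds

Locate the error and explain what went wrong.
Step 2: Apply arcsin to both sides: theta = arcsin(-3)

Step 2 applies arcsin to -3. However, arcsin(x) is only defined for x in [-1, 1] because sin(theta) can only produce values in that range. Since |-3| > 1, arcsin(-3) is undefined. There is no angle whose sine equals -3.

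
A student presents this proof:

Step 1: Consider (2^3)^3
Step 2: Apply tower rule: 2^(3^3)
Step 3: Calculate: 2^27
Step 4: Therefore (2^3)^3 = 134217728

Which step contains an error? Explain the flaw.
Step 2: Apply tower rule: 2^(3^3)

Step 2 incorrectly states that (a^b)^c = a^(b^c). The correct rule is (a^b)^c = a^(b×c). The actual value is (2^3)^3 = 2^9 = 512, not 2^27 = 134217728.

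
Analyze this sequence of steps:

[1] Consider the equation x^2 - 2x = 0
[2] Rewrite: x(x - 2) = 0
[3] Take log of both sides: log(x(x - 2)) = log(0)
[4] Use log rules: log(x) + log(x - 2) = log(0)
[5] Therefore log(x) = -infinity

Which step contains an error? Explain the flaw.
Step 3: Take log of both sides: log(x(x - 2)) = log(0)

Step 3 takes the logarithm of both sides, resulting in log(0) on the right side. The logarithm is only defined for positive numbers; log(0) is undefined (approaches negative infinity). This operation is invalid.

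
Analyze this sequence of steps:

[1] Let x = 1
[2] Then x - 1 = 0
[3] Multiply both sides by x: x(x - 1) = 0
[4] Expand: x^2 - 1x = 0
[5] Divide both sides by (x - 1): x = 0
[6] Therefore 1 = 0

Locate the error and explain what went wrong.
Step 5: Divide both sides by (x - 1): x = 0

Step 5 divides both sides by (x - 1). However, since x = 1, we have (x - 1) = 0. Division by zero is undefined, making this step invalid.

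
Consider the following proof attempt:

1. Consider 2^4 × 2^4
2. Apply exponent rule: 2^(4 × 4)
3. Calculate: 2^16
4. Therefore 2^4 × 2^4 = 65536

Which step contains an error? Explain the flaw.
Step 2: Apply exponent rule: 2^(4 × 4)

Step 2 incorrectly states that a^b × a^c = a^(b×c). The correct rule is a^b × a^c = a^(b+c). The actual value is 2^4 × 2^4 = 2^8 = 256, not 2^16 = 65536.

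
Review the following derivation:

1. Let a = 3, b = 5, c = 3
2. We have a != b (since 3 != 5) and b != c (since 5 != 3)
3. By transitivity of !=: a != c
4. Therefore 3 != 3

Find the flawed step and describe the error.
Step 3: By transitivity of !=: a != c

Step 3 incorrectly applies transitivity to the '!=' relation. Transitivity states: if a R b and b R c, then a R c. However, '!=' is not transitive. Counterexample: 3 != 5 and 5 != 3, but 3 = 3 (both equal 3). Transitivity holds for relations like <, <=, =, but not for !=.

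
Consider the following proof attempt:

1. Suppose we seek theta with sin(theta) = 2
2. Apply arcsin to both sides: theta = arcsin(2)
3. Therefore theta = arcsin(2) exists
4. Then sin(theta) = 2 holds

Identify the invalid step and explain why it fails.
Step 2: Apply arcsin to both sides: theta = arcsin(2)

Step 2 applies arcsin to 2. However, arcsin(x) is only defined for x in [-1, 1] because sin(theta) can only produce values in that range. Since |2| > 1, arcsin(2) is undefined. There is no angle whose sine equals 2.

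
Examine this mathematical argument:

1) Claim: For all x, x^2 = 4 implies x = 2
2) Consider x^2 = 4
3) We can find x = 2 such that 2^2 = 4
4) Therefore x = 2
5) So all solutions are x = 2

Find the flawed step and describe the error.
Step 4: Therefore x = 2

Step 4 incorrectly concludes that x = 2 is the only solution. The proof shows that x = 2 is A solution (existence), but does not show it is the ONLY solution (uniqueness). In fact, x = -2 is also a solution since (-2)^2 = 4. Finding one solution doesn't prove there are no others.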